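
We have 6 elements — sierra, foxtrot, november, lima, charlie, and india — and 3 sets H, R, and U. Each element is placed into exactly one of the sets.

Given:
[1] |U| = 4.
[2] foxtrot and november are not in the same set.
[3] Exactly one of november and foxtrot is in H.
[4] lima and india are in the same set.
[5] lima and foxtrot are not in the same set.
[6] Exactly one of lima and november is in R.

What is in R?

R = {november}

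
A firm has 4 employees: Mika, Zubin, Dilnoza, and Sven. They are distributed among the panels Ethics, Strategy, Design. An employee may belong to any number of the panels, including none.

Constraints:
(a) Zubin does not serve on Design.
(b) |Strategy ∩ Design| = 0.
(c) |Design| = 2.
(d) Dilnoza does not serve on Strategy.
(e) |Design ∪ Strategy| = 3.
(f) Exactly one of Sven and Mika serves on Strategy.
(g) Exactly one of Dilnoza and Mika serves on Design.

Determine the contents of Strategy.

Strategy = {Mika}

From (a): Zubin ∉ Design.
From (d): Dilnoza ∉ Strategy.
Suppose Mika ∉ Strategy: no assignment then satisfies all the clues, so Mika ∈ Strategy.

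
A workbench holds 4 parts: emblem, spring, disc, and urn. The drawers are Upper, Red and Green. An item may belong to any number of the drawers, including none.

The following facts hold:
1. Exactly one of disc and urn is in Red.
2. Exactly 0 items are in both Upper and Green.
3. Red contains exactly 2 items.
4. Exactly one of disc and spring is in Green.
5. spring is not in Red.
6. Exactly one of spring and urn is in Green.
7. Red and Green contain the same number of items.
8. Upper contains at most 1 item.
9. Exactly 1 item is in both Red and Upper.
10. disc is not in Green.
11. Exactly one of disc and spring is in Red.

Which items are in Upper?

Upper = {disc}

From (5): spring ∉ Red.
From (10): disc ∉ Green.
(4) (exactly one): spring ∈ Green.
(6) (exactly one): urn ∉ Green.
(11) (exactly one): disc ∈ Red.
(1) (exactly one): urn ∉ Red.
(3): only 2 candidates remain for Red, so all are in.
Suppose emblem ∈ Upper: no assignment then satisfies all the clues, so emblem ∉ Upper.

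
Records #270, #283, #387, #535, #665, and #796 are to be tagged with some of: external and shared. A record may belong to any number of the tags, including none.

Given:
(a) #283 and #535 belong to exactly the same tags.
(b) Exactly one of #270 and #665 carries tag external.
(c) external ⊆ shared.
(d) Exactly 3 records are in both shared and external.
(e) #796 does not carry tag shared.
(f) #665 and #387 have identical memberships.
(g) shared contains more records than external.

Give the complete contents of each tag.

external = {#270, #283, #535}; shared = {#270, #283, #387, #535, #665}

From (e): #796 ∉ shared.
(c) contrapositive: #796 ∉ external.
Suppose #270 ∉ external: no assignment then satisfies all the clues, so #270 ∈ external.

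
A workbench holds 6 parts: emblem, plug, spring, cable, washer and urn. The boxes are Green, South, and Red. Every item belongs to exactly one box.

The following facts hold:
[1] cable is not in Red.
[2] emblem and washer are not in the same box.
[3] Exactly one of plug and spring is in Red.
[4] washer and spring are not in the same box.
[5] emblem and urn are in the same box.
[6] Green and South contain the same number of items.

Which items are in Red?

Red = {plug, washer}

From (1): cable ∉ Red.
Suppose emblem ∈ Red: no assignment then satisfies all the clues, so emblem ∉ Red.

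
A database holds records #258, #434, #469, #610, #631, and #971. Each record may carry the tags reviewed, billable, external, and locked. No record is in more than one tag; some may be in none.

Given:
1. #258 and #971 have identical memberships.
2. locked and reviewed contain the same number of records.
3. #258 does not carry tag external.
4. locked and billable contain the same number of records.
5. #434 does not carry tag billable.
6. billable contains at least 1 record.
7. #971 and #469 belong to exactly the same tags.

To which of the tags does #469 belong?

#469: none

From (3): #258 ∉ external.
From (5): #434 ∉ billable.
(1): #971 matches #258: #971 ∉ external.
(7): #469 matches #971: #469 ∉ external.
Suppose #469 ∈ reviewed: no assignment then satisfies all the clues, so #469 ∉ reviewed.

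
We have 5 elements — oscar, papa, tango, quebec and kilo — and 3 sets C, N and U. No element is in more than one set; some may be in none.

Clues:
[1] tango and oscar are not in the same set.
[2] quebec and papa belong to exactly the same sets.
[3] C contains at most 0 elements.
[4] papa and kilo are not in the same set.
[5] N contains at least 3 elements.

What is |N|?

3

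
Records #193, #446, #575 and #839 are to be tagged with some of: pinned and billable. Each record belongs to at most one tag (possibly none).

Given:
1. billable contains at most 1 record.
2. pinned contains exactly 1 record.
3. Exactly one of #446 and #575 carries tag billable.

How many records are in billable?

1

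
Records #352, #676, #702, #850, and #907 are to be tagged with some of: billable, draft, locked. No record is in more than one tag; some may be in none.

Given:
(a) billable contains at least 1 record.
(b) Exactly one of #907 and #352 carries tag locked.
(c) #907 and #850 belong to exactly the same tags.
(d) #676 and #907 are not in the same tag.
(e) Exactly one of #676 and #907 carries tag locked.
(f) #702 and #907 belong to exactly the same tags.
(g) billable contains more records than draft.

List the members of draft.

draft = {}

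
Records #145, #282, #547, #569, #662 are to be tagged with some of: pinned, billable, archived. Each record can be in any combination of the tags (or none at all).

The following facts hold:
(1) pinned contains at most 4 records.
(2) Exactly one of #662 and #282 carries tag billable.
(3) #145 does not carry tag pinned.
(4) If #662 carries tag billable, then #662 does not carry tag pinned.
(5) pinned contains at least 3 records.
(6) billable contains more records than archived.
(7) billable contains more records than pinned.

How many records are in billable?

From (3): #145 ∉ pinned.
Suppose #145 ∉ billable: no assignment then satisfies all the clues, so #145 ∈ billable.

4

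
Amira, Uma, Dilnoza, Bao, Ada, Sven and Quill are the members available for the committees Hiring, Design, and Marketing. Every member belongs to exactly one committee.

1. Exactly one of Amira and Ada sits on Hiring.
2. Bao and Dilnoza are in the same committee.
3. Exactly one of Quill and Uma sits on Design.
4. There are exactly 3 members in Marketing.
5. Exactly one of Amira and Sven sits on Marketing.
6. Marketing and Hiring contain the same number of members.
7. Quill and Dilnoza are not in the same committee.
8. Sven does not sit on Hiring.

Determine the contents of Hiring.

From (8): Sven ∉ Hiring.
Suppose Amira ∉ Hiring: no assignment then satisfies all the clues, so Amira ∈ Hiring.

Hiring = {Amira, Bao, Dilnoza}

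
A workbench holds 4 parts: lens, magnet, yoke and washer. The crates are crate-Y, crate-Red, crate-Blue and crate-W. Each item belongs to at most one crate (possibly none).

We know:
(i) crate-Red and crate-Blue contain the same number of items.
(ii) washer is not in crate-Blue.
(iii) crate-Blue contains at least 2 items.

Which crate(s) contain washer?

washer: crate-Red

From (ii): washer ∉ crate-Blue.
Suppose washer ∈ crate-Y: no assignment then satisfies all the clues, so washer ∉ crate-Y.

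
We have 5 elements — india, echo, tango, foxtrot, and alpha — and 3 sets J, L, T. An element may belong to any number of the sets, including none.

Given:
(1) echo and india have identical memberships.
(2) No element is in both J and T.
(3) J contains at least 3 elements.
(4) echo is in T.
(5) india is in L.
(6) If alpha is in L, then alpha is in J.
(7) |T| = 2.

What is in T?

From (4): echo ∈ T.
From (5): india ∈ L.
(1): echo matches india: echo ∈ L.
(1): india matches echo: india ∈ T.
(2) (disjoint): india ∉ J.
(2) (disjoint): echo ∉ J.
(3): only 3 candidates remain for J, so all are in.
(7): T already has 2, so the rest are out.

T = {echo, india}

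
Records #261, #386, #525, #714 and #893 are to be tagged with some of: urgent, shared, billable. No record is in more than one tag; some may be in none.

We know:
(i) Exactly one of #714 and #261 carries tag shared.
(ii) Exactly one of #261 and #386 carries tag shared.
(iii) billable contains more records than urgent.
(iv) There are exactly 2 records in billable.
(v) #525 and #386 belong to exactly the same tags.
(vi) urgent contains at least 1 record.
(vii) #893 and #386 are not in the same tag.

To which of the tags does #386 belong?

#386: billable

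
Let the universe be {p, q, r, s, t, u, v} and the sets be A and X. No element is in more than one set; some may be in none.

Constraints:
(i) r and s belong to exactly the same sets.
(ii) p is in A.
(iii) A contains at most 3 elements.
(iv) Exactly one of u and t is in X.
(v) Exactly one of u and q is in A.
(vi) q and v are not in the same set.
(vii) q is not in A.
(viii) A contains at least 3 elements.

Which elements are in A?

A = {p, u, v}

From (ii): p ∈ A.
From (vii): q ∉ A.
(v) (exactly one): u ∈ A.
(iv) (exactly one): t ∈ X.
Suppose r ∈ A: no assignment then satisfies all the clues, so r ∉ A.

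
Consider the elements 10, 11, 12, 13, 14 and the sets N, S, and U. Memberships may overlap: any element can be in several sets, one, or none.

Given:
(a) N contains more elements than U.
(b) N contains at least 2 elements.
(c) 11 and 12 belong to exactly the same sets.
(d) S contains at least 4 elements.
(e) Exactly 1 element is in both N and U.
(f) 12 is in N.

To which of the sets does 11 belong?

11: N, S

From (f): 12 ∈ N.
(c): 11 matches 12: 11 ∈ N.
Suppose 11 ∉ S: no assignment then satisfies all the clues, so 11 ∈ S.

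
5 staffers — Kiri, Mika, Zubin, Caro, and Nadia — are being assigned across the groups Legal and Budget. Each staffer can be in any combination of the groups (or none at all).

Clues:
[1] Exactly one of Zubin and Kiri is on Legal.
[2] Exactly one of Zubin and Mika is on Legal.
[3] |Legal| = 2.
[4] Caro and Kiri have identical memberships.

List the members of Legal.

Legal = {Nadia, Zubin}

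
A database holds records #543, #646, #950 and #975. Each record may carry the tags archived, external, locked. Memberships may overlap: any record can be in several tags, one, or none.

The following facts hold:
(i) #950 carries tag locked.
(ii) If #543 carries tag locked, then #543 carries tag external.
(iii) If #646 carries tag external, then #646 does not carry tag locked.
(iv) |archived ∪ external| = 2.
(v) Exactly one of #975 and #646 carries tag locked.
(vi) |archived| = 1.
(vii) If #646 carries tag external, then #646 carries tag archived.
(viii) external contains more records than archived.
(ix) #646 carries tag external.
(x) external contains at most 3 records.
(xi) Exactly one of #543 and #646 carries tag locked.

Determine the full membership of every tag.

archived = {#646}; external = {#543, #646}; locked = {#543, #950, #975}

From (i): #950 ∈ locked.
From (ix): #646 ∈ external.
(iii): #646 ∉ locked.
(v) (exactly one): #975 ∈ locked.
(vii): #646 ∈ archived.
(xi) (exactly one): #543 ∈ locked.
(ii): #543 ∈ external.
(vi): archived already has 1, so the rest are out.
Suppose #950 ∈ external: no assignment then satisfies all the clues, so #950 ∉ external.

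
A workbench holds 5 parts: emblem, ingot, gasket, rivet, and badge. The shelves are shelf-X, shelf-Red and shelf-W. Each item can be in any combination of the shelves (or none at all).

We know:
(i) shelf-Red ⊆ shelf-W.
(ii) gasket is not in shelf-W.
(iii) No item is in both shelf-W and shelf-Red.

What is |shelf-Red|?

From (ii): gasket ∉ shelf-W.
(i) contrapositive: gasket ∉ shelf-Red.
Suppose emblem ∈ shelf-Red: no assignment then satisfies all the clues, so emblem ∉ shelf-Red.

0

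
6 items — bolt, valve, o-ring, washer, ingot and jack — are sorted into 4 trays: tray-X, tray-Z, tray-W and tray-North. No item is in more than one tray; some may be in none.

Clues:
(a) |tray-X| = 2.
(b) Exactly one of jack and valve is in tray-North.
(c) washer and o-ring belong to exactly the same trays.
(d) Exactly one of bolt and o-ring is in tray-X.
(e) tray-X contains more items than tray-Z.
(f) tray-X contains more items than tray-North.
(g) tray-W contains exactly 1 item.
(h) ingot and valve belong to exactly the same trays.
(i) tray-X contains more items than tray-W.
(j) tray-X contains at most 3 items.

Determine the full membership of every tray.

tray-X = {o-ring, washer}; tray-Z = {}; tray-W = {bolt}; tray-North = {jack}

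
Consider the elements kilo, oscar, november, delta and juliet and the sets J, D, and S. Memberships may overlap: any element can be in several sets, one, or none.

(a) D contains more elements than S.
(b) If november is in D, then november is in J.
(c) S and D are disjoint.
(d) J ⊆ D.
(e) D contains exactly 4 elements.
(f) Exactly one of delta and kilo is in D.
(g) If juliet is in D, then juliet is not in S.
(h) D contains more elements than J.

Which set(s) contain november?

november: D, J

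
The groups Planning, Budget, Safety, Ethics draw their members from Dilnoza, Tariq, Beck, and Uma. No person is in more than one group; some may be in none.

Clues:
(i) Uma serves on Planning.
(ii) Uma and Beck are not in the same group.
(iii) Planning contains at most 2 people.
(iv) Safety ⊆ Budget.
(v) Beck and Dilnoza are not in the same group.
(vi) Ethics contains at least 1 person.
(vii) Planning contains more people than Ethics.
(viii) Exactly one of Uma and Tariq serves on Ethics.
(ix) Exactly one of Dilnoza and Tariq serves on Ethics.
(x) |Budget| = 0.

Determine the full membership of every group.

Planning = {Dilnoza, Uma}; Budget = {}; Safety = {}; Ethics = {Tariq}

From (i): Uma ∈ Planning.
(ii): Beck ∉ Planning.
(viii) (exactly one): Tariq ∈ Ethics.
(ix) (exactly one): Dilnoza ∉ Ethics.
(x): Budget already has 0, so the rest are out.
(iv) contrapositive: Dilnoza ∉ Safety.
(iv) contrapositive: Beck ∉ Safety.
Suppose Dilnoza ∉ Planning: no assignment then satisfies all the clues, so Dilnoza ∈ Planning.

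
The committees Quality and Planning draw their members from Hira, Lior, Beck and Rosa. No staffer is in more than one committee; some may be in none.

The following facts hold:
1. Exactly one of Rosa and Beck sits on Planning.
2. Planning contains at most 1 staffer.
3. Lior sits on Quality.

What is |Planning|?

1

From (3): Lior ∈ Quality.
Suppose Hira ∈ Planning: no assignment then satisfies all the clues, so Hira ∉ Planning.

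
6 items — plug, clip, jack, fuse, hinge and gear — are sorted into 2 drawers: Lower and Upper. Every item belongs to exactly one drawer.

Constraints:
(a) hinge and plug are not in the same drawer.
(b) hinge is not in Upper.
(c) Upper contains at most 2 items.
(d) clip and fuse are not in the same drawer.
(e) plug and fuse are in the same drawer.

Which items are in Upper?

Upper = {fuse, plug}

From (b): hinge ∉ Upper.
Only one drawer left: hinge ∈ Lower.
(a): plug ∉ Lower.
(e): fuse matches plug: fuse ∉ Lower.
Only one drawer left: plug ∈ Upper.
Only one drawer left: fuse ∈ Upper.
(c): Upper already has 2, so the rest are out.
Only one drawer left: clip ∈ Lower.
Only one drawer left: jack ∈ Lower.
Only one drawer left: gear ∈ Lower.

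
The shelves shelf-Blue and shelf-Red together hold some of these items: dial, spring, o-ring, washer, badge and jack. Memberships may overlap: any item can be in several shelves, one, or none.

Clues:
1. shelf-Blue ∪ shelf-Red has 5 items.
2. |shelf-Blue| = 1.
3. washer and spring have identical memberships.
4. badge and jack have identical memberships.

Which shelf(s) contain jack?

jack: shelf-Red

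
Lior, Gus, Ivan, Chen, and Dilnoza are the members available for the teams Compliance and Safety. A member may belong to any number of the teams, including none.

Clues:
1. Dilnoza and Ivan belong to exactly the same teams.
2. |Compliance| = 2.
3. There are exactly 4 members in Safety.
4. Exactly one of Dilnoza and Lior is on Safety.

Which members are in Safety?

Safety = {Chen, Dilnoza, Gus, Ivan}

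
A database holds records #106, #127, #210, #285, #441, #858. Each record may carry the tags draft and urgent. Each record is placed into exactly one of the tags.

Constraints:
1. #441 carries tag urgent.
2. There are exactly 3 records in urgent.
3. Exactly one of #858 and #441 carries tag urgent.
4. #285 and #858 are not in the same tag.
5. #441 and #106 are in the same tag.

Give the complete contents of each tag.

From (1): #441 ∈ urgent.
(3) (exactly one): #858 ∉ urgent.
(5): #106 matches #441: #106 ∉ draft.
(5): #106 matches #441: #106 ∈ urgent.
Only one tag left: #858 ∈ draft.
(4): #285 ∉ draft.
Only one tag left: #285 ∈ urgent.
(2): urgent already has 3, so the rest are out.
Only one tag left: #127 ∈ draft.
Only one tag left: #210 ∈ draft.

draft = {#127, #210, #858}; urgent = {#106, #285, #441}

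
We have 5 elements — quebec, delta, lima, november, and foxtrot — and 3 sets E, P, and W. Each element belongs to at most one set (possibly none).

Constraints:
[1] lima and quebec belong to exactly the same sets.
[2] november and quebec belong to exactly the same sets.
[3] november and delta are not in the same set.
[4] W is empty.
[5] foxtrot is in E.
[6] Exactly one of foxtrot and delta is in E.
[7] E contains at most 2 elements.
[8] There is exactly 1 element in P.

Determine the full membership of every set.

From (5): foxtrot ∈ E.
(4): W already has 0, so the rest are out.
(6) (exactly one): delta ∉ E.
Suppose quebec ∈ E: no assignment then satisfies all the clues, so quebec ∉ E.

E = {foxtrot}; P = {delta}; W = {}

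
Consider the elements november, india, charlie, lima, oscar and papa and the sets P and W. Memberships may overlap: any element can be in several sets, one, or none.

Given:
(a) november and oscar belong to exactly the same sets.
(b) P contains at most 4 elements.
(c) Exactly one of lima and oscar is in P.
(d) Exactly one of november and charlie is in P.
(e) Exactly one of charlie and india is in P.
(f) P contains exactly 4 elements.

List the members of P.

P = {india, november, oscar, papa}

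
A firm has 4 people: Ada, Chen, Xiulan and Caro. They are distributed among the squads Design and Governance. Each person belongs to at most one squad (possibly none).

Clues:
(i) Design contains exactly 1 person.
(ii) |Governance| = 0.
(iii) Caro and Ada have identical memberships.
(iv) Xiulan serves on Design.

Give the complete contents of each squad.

From (iv): Xiulan ∈ Design.
(i): Design already has 1, so the rest are out.
(ii): Governance already has 0, so the rest are out.

Design = {Xiulan}; Governance = {}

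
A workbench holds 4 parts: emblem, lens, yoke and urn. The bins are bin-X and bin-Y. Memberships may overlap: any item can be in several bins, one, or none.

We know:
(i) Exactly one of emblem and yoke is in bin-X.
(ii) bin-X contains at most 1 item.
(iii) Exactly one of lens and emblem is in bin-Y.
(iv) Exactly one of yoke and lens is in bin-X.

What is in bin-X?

bin-X = {yoke}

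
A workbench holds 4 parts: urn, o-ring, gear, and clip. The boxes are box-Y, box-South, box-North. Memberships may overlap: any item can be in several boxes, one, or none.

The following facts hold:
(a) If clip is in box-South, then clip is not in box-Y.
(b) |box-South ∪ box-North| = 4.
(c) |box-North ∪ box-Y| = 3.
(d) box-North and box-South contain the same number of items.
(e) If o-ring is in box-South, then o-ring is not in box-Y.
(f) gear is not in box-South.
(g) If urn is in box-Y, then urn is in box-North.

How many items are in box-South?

3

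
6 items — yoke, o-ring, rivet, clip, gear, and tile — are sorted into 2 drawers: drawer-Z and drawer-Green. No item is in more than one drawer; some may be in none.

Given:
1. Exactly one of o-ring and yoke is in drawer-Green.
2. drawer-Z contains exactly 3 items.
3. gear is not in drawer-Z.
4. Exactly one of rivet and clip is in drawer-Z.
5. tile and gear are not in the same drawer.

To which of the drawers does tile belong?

From (3): gear ∉ drawer-Z.
Suppose tile ∉ drawer-Z: no assignment then satisfies all the clues, so tile ∈ drawer-Z.

tile: drawer-Z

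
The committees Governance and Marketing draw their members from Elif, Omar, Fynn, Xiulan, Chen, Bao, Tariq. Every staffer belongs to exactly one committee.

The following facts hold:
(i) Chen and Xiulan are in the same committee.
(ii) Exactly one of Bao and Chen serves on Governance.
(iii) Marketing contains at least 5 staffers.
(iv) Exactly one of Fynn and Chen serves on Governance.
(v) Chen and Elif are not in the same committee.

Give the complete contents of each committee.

Governance = {Chen, Xiulan}; Marketing = {Bao, Elif, Fynn, Omar, Tariq}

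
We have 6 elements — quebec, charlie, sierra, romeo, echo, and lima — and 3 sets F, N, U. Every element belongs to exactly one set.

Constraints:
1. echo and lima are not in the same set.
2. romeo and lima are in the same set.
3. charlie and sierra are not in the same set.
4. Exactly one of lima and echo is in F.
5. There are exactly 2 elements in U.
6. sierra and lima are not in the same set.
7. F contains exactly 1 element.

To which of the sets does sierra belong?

sierra: U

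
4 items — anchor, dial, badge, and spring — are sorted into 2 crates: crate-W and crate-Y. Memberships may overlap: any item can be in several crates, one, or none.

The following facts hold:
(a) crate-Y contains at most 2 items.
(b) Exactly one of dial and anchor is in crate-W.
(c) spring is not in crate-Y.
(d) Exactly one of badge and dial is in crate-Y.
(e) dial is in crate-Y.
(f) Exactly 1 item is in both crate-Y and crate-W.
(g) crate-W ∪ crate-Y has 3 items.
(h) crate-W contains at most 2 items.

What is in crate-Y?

crate-Y = {anchor, dial}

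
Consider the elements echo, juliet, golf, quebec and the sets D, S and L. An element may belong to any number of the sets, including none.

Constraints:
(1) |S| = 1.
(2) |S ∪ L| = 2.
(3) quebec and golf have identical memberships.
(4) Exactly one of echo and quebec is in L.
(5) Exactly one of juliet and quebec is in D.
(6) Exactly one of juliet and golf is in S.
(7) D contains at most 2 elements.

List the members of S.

S = {juliet}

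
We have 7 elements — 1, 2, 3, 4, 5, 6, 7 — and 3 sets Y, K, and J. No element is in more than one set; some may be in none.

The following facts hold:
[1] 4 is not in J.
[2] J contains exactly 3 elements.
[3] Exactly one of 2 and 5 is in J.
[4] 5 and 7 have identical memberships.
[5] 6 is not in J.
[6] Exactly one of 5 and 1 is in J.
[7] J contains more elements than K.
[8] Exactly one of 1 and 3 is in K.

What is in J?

J = {3, 5, 7}

From (1): 4 ∉ J.
From (5): 6 ∉ J.
Suppose 1 ∈ J: no assignment then satisfies all the clues, so 1 ∉ J.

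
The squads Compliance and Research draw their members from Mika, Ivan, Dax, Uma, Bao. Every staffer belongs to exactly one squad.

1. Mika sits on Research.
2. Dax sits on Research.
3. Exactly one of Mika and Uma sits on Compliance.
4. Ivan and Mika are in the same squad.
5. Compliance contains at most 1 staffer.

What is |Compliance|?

From (1): Mika ∈ Research.
From (2): Dax ∈ Research.
(3) (exactly one): Uma ∈ Compliance.
(4): Ivan matches Mika: Ivan ∉ Compliance.
(4): Ivan matches Mika: Ivan ∈ Research.
(5): Compliance already has 1, so the rest are out.
Only one squad left: Bao ∈ Research.

1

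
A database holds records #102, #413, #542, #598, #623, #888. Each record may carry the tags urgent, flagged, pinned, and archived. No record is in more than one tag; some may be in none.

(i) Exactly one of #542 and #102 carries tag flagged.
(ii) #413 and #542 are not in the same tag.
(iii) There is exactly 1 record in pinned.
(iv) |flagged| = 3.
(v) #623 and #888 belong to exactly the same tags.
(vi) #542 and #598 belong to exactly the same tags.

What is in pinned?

pinned = {#413}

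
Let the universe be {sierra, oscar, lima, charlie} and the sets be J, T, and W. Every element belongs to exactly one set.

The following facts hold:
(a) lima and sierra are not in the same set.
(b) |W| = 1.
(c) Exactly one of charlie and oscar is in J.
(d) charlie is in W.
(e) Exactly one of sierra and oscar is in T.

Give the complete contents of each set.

J = {lima, oscar}; T = {sierra}; W = {charlie}

From (d): charlie ∈ W.
(b): W already has 1, so the rest are out.
(c) (exactly one): oscar ∈ J.
(e) (exactly one): sierra ∈ T.
(a): lima ∉ T.
Only one set left: lima ∈ J.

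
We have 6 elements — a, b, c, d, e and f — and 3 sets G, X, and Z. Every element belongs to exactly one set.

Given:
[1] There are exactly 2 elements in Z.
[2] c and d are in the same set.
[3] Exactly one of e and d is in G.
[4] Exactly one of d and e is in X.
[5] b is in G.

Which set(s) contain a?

a: Z

From (5): b ∈ G.
Suppose a ∈ G: no assignment then satisfies all the clues, so a ∉ G.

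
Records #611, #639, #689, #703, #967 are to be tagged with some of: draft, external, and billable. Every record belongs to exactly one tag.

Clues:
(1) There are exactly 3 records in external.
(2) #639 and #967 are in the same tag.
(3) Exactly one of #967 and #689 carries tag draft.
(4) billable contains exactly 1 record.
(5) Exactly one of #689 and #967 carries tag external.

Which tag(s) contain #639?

#639: external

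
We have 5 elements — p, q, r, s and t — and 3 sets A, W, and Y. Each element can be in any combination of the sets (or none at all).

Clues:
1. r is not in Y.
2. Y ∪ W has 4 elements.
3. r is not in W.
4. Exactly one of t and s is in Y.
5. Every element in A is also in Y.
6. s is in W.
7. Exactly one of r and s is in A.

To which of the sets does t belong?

t: W

From (1): r ∉ Y.
From (3): r ∉ W.
From (6): s ∈ W.
(5) contrapositive: r ∉ A.
(7) (exactly one): s ∈ A.
(5) with s ∈ A: s ∈ Y.
(4) (exactly one): t ∉ Y.
(5) contrapositive: t ∉ A.
Suppose t ∉ W: no assignment then satisfies all the clues, so t ∈ W.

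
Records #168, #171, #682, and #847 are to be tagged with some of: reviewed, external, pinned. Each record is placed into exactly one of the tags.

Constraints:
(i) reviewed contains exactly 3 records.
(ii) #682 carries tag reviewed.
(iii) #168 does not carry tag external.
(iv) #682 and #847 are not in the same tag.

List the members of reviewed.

reviewed = {#168, #171, #682}

From (ii): #682 ∈ reviewed.
From (iii): #168 ∉ external.
(iv): #847 ∉ reviewed.
(i): only 3 candidates remain for reviewed, so all are in.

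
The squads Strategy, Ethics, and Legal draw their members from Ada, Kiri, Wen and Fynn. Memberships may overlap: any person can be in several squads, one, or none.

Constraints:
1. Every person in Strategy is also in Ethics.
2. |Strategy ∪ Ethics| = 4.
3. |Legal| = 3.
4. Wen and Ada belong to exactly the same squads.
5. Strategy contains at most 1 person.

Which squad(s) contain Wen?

Wen: Ethics, Legal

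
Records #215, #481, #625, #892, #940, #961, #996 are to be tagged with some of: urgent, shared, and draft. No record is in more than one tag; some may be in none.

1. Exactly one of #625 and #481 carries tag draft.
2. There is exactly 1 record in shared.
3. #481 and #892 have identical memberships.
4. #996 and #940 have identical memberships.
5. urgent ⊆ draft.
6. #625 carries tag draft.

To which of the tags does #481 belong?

#481: none

From (6): #625 ∈ draft.
(1) (exactly one): #481 ∉ draft.
(3): #892 matches #481: #892 ∉ draft.
(5) contrapositive: #481 ∉ urgent.
(5) contrapositive: #892 ∉ urgent.
Suppose #481 ∈ shared: no assignment then satisfies all the clues, so #481 ∉ shared.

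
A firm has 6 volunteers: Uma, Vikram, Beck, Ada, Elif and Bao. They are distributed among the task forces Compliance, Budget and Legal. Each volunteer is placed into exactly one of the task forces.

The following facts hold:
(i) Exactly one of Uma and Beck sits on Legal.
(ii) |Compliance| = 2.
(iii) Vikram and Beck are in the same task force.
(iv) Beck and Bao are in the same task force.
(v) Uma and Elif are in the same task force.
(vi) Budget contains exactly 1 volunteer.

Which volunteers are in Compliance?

Compliance = {Elif, Uma}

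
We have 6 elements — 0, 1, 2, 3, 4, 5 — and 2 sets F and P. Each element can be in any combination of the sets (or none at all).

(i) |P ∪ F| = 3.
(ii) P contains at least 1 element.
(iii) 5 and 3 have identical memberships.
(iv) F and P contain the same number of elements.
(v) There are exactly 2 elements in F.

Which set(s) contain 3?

3: none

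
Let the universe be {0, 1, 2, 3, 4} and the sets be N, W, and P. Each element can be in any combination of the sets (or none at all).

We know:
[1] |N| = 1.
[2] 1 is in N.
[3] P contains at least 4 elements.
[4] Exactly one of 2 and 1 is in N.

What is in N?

N = {1}

From (2): 1 ∈ N.
(1): N already has 1, so the rest are out.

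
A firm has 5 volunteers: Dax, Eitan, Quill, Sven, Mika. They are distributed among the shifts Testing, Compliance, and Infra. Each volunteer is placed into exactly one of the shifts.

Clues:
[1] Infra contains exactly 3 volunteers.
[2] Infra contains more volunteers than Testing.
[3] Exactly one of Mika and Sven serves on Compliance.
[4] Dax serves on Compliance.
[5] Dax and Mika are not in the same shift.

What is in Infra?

Infra = {Eitan, Mika, Quill}

From (4): Dax ∈ Compliance.
(5): Mika ∉ Compliance.
(3) (exactly one): Sven ∈ Compliance.
(1): only 3 candidates remain for Infra, so all are in.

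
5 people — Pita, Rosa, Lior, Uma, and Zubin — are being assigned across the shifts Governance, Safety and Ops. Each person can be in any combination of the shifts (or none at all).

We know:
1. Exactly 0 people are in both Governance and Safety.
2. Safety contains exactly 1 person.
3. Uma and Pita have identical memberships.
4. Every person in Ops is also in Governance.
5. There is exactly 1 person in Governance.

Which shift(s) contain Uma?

Uma: none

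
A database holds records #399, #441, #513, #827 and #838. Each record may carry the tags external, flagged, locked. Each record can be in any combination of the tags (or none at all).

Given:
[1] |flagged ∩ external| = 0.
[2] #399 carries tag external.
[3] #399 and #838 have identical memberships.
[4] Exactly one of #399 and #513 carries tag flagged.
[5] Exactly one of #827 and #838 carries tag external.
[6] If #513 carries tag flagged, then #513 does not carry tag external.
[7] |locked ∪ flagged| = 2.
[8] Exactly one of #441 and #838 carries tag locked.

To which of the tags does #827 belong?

#827: none

From (2): #399 ∈ external.
(3): #838 matches #399: #838 ∈ external.
(5) (exactly one): #827 ∉ external.
Suppose #827 ∈ flagged: no assignment then satisfies all the clues, so #827 ∉ flagged.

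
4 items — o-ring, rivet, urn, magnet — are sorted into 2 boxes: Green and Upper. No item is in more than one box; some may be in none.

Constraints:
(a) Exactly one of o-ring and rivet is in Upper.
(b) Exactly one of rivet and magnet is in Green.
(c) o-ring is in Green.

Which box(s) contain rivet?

From (c): o-ring ∈ Green.
(a) (exactly one): rivet ∈ Upper.
(b) (exactly one): magnet ∈ Green.

rivet: Upper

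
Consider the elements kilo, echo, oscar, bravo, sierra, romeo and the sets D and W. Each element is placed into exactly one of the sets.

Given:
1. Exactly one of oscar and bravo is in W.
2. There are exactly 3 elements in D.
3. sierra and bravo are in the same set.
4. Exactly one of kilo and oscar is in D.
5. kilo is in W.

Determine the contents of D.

D = {echo, oscar, romeo}

From (5): kilo ∈ W.
(4) (exactly one): oscar ∈ D.
(1) (exactly one): bravo ∈ W.
(3): sierra matches bravo: sierra ∉ D.
(3): sierra matches bravo: sierra ∈ W.
(2): only 3 candidates remain for D, so all are in.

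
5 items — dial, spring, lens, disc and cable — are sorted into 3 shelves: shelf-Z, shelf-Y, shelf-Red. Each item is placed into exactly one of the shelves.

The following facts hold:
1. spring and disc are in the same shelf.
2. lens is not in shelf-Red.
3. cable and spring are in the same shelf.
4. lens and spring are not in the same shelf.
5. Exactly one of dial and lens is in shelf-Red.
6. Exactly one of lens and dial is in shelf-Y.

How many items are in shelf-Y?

From (2): lens ∉ shelf-Red.
(5) (exactly one): dial ∈ shelf-Red.
(6) (exactly one): lens ∈ shelf-Y.
(4): spring ∉ shelf-Y.
(1): disc matches spring: disc ∉ shelf-Y.
(3): cable matches spring: cable ∉ shelf-Y.

1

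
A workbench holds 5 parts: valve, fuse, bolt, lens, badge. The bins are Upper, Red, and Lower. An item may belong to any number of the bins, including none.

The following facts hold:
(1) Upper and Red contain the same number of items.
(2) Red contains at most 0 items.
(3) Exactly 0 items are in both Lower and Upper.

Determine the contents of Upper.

Upper = {}

(2): Red already has 0, so the rest are out.
Suppose valve ∈ Upper: no assignment then satisfies all the clues, so valve ∉ Upper.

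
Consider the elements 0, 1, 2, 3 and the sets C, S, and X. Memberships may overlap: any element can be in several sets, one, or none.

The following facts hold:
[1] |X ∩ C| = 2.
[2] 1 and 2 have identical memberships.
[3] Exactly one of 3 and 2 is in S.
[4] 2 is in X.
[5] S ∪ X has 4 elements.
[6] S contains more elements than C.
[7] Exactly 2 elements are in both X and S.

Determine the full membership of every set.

C = {1, 2}; S = {0, 1, 2}; X = {1, 2, 3}

From (4): 2 ∈ X.
(2): 1 matches 2: 1 ∈ X.
Suppose 0 ∈ C: no assignment then satisfies all the clues, so 0 ∉ C.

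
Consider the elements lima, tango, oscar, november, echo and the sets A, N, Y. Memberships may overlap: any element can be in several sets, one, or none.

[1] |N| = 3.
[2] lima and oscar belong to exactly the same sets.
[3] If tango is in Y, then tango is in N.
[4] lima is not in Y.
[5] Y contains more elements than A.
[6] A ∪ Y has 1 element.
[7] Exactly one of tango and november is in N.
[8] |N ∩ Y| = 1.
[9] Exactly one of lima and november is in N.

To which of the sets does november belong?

november: none

From (4): lima ∉ Y.
(2): oscar matches lima: oscar ∉ Y.
Suppose november ∈ A: no assignment then satisfies all the clues, so november ∉ A.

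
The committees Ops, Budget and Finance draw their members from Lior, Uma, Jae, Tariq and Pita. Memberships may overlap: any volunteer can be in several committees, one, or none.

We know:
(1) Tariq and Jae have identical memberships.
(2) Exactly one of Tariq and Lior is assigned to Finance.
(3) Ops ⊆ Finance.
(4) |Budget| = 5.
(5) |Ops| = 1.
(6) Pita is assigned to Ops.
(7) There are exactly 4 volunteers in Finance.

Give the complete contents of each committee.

Ops = {Pita}; Budget = {Jae, Lior, Pita, Tariq, Uma}; Finance = {Jae, Pita, Tariq, Uma}

From (6): Pita ∈ Ops.
(3) with Pita ∈ Ops: Pita ∈ Finance.
(4): only 5 candidates remain for Budget, so all are in.
(5): Ops already has 1, so the rest are out.
Suppose Lior ∈ Finance: no assignment then satisfies all the clues, so Lior ∉ Finance.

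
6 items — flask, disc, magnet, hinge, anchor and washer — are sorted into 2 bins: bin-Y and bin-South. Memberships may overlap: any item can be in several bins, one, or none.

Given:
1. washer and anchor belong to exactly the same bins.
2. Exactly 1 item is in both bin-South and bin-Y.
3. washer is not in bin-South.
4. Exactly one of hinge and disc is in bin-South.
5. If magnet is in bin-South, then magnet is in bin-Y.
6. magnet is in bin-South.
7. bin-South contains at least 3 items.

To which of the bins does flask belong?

flask: bin-South

From (3): washer ∉ bin-South.
From (6): magnet ∈ bin-South.
(1): anchor matches washer: anchor ∉ bin-South.
(5): magnet ∈ bin-Y.
Suppose flask ∈ bin-Y: no assignment then satisfies all the clues, so flask ∉ bin-Y.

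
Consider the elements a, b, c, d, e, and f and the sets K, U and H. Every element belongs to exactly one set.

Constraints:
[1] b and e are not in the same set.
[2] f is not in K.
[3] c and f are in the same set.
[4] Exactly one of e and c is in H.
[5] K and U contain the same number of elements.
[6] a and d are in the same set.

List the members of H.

From (2): f ∉ K.
(3): c matches f: c ∉ K.
Suppose a ∉ H: no assignment then satisfies all the clues, so a ∈ H.

H = {a, c, d, f}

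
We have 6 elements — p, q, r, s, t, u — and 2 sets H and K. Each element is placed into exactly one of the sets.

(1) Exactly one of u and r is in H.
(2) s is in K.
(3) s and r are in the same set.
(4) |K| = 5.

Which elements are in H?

H = {u}

From (2): s ∈ K.
(3): r matches s: r ∉ H.
(3): r matches s: r ∈ K.
(1) (exactly one): u ∈ H.
(4): only 5 candidates remain for K, so all are in.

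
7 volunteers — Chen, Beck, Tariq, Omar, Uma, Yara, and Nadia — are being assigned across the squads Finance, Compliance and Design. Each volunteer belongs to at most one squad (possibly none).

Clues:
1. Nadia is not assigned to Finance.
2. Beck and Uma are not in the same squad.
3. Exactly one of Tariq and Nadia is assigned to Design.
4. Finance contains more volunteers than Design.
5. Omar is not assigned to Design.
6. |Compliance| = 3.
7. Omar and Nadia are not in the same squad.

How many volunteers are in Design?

1

From (1): Nadia ∉ Finance.
From (5): Omar ∉ Design.
Suppose Chen ∈ Design: no assignment then satisfies all the clues, so Chen ∉ Design.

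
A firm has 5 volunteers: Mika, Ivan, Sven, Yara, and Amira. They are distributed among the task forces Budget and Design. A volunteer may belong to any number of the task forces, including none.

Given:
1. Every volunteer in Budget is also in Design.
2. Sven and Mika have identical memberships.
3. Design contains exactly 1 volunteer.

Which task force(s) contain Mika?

Mika: none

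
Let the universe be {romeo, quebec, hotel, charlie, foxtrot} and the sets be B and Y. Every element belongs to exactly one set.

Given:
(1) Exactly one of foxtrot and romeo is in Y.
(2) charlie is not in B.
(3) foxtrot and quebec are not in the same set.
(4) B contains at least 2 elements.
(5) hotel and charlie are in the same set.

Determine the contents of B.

B = {quebec, romeo}

From (2): charlie ∉ B.
(5): hotel matches charlie: hotel ∉ B.
Only one set left: hotel ∈ Y.
Only one set left: charlie ∈ Y.
Suppose romeo ∉ B: no assignment then satisfies all the clues, so romeo ∈ B.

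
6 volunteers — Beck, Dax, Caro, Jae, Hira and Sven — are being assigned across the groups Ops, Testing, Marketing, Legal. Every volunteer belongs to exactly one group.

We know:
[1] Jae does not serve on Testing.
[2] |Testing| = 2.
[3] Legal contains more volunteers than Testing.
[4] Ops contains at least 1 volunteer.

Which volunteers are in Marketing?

From (1): Jae ∉ Testing.
Suppose Beck ∈ Marketing: no assignment then satisfies all the clues, so Beck ∉ Marketing.

Marketing = {}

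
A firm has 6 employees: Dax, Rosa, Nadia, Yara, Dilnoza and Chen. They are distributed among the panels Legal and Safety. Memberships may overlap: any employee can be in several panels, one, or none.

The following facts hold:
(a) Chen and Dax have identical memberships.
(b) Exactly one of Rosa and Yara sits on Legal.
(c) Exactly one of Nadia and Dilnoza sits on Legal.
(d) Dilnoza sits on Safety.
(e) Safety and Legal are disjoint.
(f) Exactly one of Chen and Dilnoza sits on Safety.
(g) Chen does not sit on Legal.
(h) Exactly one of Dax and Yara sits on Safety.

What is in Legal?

Legal = {Nadia, Rosa}

From (d): Dilnoza ∈ Safety.
From (g): Chen ∉ Legal.
(a): Dax matches Chen: Dax ∉ Legal.
(e) (disjoint): Dilnoza ∉ Legal.
(f) (exactly one): Chen ∉ Safety.
(a): Dax matches Chen: Dax ∉ Safety.
(c) (exactly one): Nadia ∈ Legal.
(e) (disjoint): Nadia ∉ Safety.
(h) (exactly one): Yara ∈ Safety.
(e) (disjoint): Yara ∉ Legal.
(b) (exactly one): Rosa ∈ Legal.
(e) (disjoint): Rosa ∉ Safety.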